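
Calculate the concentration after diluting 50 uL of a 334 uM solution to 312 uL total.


C2 = C1 * V1 / V2
C2 = 334 * 50 / 312
C2 = 53.5256 uM

53.5256 uM


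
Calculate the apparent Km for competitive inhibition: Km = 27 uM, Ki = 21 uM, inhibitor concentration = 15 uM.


Km_app = Km * (1 + [I]/Ki)
Km_app = 27 * (1 + 15/21)
Km_app = 46.2857 uM

46.2857 uM


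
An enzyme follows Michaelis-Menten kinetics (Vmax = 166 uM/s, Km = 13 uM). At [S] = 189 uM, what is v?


v = Vmax * [S] / (Km + [S])
v = 166 * 189 / (13 + 189)
v = 155.3168 uM/s

155.3168 uM/s


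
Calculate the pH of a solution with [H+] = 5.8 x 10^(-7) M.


pH = -log10([H+])
pH = -log10(5.8 x 10^(-7))
pH = 6.2366

6.2366


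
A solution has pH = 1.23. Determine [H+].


[H+] = 10^(-pH)
[H+] = 10^(-1.23)
[H+] = 0.0589 M

0.0589 M


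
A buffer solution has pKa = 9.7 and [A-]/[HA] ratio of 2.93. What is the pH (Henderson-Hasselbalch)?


pH = pKa + log10([A-]/[HA])
pH = 9.7 + log10(2.93)
pH = 10.1669

10.1669


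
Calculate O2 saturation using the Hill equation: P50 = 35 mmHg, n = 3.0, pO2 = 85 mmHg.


Y = pO2^n / (P50^n + pO2^n)
Y = 85^3.0 / (35^3.0 + 85^3.0)
Y = 93.47%

93.47%


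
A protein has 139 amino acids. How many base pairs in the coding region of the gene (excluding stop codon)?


Each amino acid = 1 codon = 3 bp
bp = 139 * 3 = 417 bp

417 bp


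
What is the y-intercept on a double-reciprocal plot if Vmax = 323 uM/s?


y-intercept = 1/Vmax
= 1/323
= 0.0031 s/uM

0.0031 s/uM


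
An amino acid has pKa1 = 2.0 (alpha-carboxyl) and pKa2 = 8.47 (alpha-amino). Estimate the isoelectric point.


pI = (pKa1 + pKa2) / 2
pI = (2.0 + 8.47) / 2
pI = 5.235

5.235


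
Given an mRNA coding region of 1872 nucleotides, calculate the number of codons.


codons = nucleotides / 3
codons = 1872 / 3 = 624

624


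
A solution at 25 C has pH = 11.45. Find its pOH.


pOH = 14 - pH
pOH = 14 - 11.45
pOH = 2.55

2.55


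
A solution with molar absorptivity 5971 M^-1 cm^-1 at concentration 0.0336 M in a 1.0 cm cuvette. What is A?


A = epsilon * c * l
A = 5971 * 0.0336 * 1.0
A = 200.6256

200.6256


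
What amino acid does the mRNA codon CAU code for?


Standard genetic code lookup.
Codon CAU -> His

His


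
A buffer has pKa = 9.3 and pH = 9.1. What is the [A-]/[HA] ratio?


[A-]/[HA] = 10^(pH - pKa)
= 10^(9.1 - 9.3)
= 0.631

0.631


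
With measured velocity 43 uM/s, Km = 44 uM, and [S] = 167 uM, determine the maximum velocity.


Vmax = v * (Km + [S]) / [S]
Vmax = 43 * (44 + 167) / 167
Vmax = 54.3293 uM/s

54.3293 uM/s


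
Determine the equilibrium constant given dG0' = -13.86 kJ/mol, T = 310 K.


Keq = exp(-dG0 * 1000 / (R * T))
Keq = exp(-(-13.86) * 1000 / (8.314 * 310))
Keq = 216.5101

216.5101


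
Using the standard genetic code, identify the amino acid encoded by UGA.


Standard genetic code lookup.
Codon UGA -> Stop

Stop


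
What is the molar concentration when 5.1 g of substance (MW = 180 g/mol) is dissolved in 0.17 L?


C = (mass / MW) / volume
C = (5.1 / 180) / 0.17
C = 0.1667 M

0.1667 M


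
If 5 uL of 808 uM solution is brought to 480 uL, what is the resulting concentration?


C2 = C1 * V1 / V2
C2 = 808 * 5 / 480
C2 = 8.4167 uM

8.4167 uM


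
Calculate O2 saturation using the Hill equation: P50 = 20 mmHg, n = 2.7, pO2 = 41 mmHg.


Y = pO2^n / (P50^n + pO2^n)
Y = 41^2.7 / (20^2.7 + 41^2.7)
Y = 87.42%

87.42%


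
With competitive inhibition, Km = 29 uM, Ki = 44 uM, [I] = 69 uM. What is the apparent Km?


Km_app = Km * (1 + [I]/Ki)
Km_app = 29 * (1 + 69/44)
Km_app = 74.4773 uM

74.4773 uM


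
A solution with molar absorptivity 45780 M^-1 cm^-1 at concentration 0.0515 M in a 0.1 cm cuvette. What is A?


A = epsilon * c * l
A = 45780 * 0.0515 * 0.1
A = 235.767

235.767


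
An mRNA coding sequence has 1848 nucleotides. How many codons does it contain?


codons = nucleotides / 3
codons = 1848 / 3 = 616

616


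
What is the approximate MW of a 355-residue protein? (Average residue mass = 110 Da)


MW = n_residues * 110 Da
MW = 355 * 110
MW = 39050 Da

39050 Da


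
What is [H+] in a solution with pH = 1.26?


[H+] = 10^(-pH)
[H+] = 10^(-1.26)
[H+] = 0.055 M

0.055 M


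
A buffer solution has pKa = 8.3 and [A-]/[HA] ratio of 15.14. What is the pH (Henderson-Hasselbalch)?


pH = pKa + log10([A-]/[HA])
pH = 8.3 + log10(15.14)
pH = 9.4801

9.4801


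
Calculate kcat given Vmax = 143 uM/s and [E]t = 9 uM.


kcat = Vmax / [E]t
kcat = 143 / 9
kcat = 15.8889 s^-1

15.8889 s^-1


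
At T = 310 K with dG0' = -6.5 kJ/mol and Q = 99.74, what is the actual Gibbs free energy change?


dG = dG0' + RT * ln(Q) / 1000
dG = -6.5 + 8.314 * 310 * ln(99.74) / 1000
dG = 5.3624 kJ/mol

5.3624 kJ/mol


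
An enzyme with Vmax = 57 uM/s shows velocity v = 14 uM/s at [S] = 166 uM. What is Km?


Km = [S] * (Vmax - v) / v
Km = 166 * (57 - 14) / 14
Km = 509.8571 uM

509.8571 uM


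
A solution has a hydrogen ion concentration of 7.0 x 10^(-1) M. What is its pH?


pH = -log10([H+])
pH = -log10(7.0 x 10^(-1))
pH = 0.1549

0.1549


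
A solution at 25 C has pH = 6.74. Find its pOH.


pOH = 14 - pH
pOH = 14 - 6.74
pOH = 7.26

7.26


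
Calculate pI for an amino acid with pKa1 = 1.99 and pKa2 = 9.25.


pI = (pKa1 + pKa2) / 2
pI = (1.99 + 9.25) / 2
pI = 5.62

5.62


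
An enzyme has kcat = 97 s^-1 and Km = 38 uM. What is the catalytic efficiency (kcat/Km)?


Catalytic efficiency = kcat / Km
= 97 / 38
= 2.5526 uM^-1*s^-1

2.5526 uM^-1*s^-1


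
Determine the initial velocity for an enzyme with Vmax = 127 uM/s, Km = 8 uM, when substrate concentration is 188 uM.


v = Vmax * [S] / (Km + [S])
v = 127 * 188 / (8 + 188)
v = 121.8163 uM/s

121.8163 uM/s


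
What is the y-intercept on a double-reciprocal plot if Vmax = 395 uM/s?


y-intercept = 1/Vmax
= 1/395
= 0.0025 s/uM

0.0025 s/uM


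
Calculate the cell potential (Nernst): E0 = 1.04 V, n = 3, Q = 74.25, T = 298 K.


E = E0 - (RT/nF) * ln(Q)
E = 1.04 - (8.314 * 298 / (3 * 96485)) * ln(74.25)
E = 1.0031 V

1.0031 V


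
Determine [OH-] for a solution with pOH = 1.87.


[OH-] = 10^(-pOH)
[OH-] = 10^(-1.87)
[OH-] = 0.0135 M

0.0135 M


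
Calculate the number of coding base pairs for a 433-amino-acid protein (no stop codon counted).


Each amino acid = 1 codon = 3 bp
bp = 433 * 3 = 1299 bp

1299 bp


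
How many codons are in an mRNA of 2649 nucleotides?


codons = nucleotides / 3
codons = 2649 / 3 = 883

883


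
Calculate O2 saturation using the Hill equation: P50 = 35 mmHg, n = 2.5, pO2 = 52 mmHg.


Y = pO2^n / (P50^n + pO2^n)
Y = 52^2.5 / (35^2.5 + 52^2.5)
Y = 72.9%

72.9%


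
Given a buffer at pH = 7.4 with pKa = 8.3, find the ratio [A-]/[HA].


[A-]/[HA] = 10^(pH - pKa)
= 10^(7.4 - 8.3)
= 0.1259

0.1259


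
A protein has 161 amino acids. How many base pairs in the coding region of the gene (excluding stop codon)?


Each amino acid = 1 codon = 3 bp
bp = 161 * 3 = 483 bp

483 bp


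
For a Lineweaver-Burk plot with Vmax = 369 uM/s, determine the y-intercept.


y-intercept = 1/Vmax
= 1/369
= 0.0027 s/uM

0.0027 s/uM


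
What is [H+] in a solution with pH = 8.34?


[H+] = 10^(-pH)
[H+] = 10^(-8.34)
[H+] = 4.571e-09 M

4.571e-09 M


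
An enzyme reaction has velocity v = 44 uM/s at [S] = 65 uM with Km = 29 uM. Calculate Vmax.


Vmax = v * (Km + [S]) / [S]
Vmax = 44 * (29 + 65) / 65
Vmax = 63.6308 uM/s

63.6308 uM/s


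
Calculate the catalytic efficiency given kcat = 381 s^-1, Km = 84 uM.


Catalytic efficiency = kcat / Km
= 381 / 84
= 4.5357 uM^-1*s^-1

4.5357 uM^-1*s^-1


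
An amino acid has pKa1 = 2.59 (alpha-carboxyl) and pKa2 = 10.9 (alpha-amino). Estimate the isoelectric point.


pI = (pKa1 + pKa2) / 2
pI = (2.59 + 10.9) / 2
pI = 6.745

6.745


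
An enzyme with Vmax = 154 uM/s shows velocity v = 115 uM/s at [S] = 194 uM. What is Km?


Km = [S] * (Vmax - v) / v
Km = 194 * (154 - 115) / 115
Km = 65.7913 uM

65.7913 uM


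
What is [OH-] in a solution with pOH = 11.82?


[OH-] = 10^(-pOH)
[OH-] = 10^(-11.82)
[OH-] = 1.514e-12 M

1.514e-12 M


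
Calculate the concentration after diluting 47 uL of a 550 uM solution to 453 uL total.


C2 = C1 * V1 / V2
C2 = 550 * 47 / 453
C2 = 57.064 uM

57.064 uM


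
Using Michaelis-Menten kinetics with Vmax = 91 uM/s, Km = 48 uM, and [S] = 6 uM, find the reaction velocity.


v = Vmax * [S] / (Km + [S])
v = 91 * 6 / (48 + 6)
v = 10.1111 uM/s

10.1111 uM/s


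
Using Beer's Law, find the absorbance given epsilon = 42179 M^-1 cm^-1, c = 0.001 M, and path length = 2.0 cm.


A = epsilon * c * l
A = 42179 * 0.001 * 2.0
A = 84.358

84.358


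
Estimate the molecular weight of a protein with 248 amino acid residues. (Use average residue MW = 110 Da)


MW = n_residues * 110 Da
MW = 248 * 110
MW = 27280 Da

27280 Da


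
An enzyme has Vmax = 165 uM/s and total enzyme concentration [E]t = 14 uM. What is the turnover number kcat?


kcat = Vmax / [E]t
kcat = 165 / 14
kcat = 11.7857 s^-1

11.7857 s^-1


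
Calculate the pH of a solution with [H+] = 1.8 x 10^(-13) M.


pH = -log10([H+])
pH = -log10(1.8 x 10^(-13))
pH = 12.7447

12.7447


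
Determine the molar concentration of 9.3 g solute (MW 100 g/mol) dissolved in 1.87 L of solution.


C = (mass / MW) / volume
C = (9.3 / 100) / 1.87
C = 0.0497 M

0.0497 M


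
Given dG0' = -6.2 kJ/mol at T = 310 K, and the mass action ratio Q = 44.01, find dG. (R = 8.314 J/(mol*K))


dG = dG0' + RT * ln(Q) / 1000
dG = -6.2 + 8.314 * 310 * ln(44.01) / 1000
dG = 3.5537 kJ/mol

3.5537 kJ/mol


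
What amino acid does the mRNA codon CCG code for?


Standard genetic code lookup.
Codon CCG -> Pro

Pro


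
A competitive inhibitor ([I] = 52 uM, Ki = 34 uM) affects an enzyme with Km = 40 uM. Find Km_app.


Km_app = Km * (1 + [I]/Ki)
Km_app = 40 * (1 + 52/34)
Km_app = 101.1765 uM

101.1765 uM


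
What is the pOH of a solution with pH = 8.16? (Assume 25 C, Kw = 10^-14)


pOH = 14 - pH
pOH = 14 - 8.16
pOH = 5.84

5.84


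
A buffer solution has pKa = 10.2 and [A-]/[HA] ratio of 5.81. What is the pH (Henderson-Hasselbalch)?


pH = pKa + log10([A-]/[HA])
pH = 10.2 + log10(5.81)
pH = 10.9642

10.9642


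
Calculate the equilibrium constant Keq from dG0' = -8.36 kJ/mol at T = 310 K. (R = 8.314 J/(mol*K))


Keq = exp(-dG0 * 1000 / (R * T))
Keq = exp(-(-8.36) * 1000 / (8.314 * 310))
Keq = 25.6272

25.6272


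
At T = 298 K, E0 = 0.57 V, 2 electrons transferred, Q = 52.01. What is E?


E = E0 - (RT/nF) * ln(Q)
E = 0.57 - (8.314 * 298 / (2 * 96485)) * ln(52.01)
E = 0.5193 V

0.5193 V


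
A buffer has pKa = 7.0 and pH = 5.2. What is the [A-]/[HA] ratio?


[A-]/[HA] = 10^(pH - pKa)
= 10^(5.2 - 7.0)
= 0.0158

0.0158


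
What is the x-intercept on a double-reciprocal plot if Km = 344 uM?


x-intercept = -1/Km
= -1/344
= -0.0029 1/uM

-0.0029 1/uM


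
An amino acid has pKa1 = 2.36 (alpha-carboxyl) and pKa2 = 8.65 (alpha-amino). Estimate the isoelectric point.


pI = (pKa1 + pKa2) / 2
pI = (2.36 + 8.65) / 2
pI = 5.505

5.505


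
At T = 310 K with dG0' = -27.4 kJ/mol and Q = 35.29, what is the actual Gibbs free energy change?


dG = dG0' + RT * ln(Q) / 1000
dG = -27.4 + 8.314 * 310 * ln(35.29) / 1000
dG = -18.2154 kJ/mol

-18.2154 kJ/mol


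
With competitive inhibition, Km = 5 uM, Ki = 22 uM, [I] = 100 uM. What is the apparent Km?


Km_app = Km * (1 + [I]/Ki)
Km_app = 5 * (1 + 100/22)
Km_app = 27.7273 uM

27.7273 uM


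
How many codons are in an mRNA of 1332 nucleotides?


codons = nucleotides / 3
codons = 1332 / 3 = 444

444


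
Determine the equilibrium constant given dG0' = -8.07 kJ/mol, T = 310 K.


Keq = exp(-dG0 * 1000 / (R * T))
Keq = exp(-(-8.07) * 1000 / (8.314 * 310))
Keq = 22.9

22.9


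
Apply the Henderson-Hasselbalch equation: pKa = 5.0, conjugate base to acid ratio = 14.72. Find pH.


pH = pKa + log10([A-]/[HA])
pH = 5.0 + log10(14.72)
pH = 6.1679

6.1679


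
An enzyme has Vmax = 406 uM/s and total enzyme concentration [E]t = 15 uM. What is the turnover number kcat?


kcat = Vmax / [E]t
kcat = 406 / 15
kcat = 27.0667 s^-1

27.0667 s^-1


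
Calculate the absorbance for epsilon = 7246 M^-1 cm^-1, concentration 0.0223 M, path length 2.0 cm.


A = epsilon * c * l
A = 7246 * 0.0223 * 2.0
A = 323.1716

323.1716


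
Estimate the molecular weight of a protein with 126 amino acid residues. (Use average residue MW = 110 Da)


MW = n_residues * 110 Da
MW = 126 * 110
MW = 13860 Da

13860 Da


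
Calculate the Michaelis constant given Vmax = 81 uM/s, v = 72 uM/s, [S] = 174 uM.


Km = [S] * (Vmax - v) / v
Km = 174 * (81 - 72) / 72
Km = 21.75 uM

21.75 uM


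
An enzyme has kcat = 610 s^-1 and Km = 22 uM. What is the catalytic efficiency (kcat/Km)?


Catalytic efficiency = kcat / Km
= 610 / 22
= 27.7273 uM^-1*s^-1

27.7273 uM^-1*s^-1


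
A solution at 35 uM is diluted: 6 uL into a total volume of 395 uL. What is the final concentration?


C2 = C1 * V1 / V2
C2 = 35 * 6 / 395
C2 = 0.5316 uM

0.5316 uM


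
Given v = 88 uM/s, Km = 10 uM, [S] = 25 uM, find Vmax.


Vmax = v * (Km + [S]) / [S]
Vmax = 88 * (10 + 25) / 25
Vmax = 123.2 uM/s

123.2 uM/s


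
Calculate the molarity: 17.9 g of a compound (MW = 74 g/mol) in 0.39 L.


C = (mass / MW) / volume
C = (17.9 / 74) / 0.39
C = 0.6202 M

0.6202 M


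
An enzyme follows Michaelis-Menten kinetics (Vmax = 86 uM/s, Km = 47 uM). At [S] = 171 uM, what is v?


v = Vmax * [S] / (Km + [S])
v = 86 * 171 / (47 + 171)
v = 67.4587 uM/s

67.4587 uM/s


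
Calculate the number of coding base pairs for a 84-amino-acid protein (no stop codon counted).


Each amino acid = 1 codon = 3 bp
bp = 84 * 3 = 252 bp

252 bp


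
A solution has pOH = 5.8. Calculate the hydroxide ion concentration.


[OH-] = 10^(-pOH)
[OH-] = 10^(-5.8)
[OH-] = 1.585e-06 M

1.585e-06 M


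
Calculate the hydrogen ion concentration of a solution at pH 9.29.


[H+] = 10^(-pH)
[H+] = 10^(-9.29)
[H+] = 5.129e-10 M

5.129e-10 M


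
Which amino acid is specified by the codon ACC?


Standard genetic code lookup.
Codon ACC -> Thr

Thr


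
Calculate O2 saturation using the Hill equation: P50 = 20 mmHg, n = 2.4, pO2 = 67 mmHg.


Y = pO2^n / (P50^n + pO2^n)
Y = 67^2.4 / (20^2.4 + 67^2.4)
Y = 94.79%

94.79%


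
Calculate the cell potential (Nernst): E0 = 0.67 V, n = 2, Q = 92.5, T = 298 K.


E = E0 - (RT/nF) * ln(Q)
E = 0.67 - (8.314 * 298 / (2 * 96485)) * ln(92.5)
E = 0.6119 V

0.6119 V


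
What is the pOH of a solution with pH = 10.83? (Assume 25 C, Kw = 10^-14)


pOH = 14 - pH
pOH = 14 - 10.83
pOH = 3.17

3.17


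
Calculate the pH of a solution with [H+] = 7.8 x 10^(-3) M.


pH = -log10([H+])
pH = -log10(7.8 x 10^(-3))
pH = 2.1079

2.1079


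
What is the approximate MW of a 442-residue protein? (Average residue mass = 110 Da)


MW = n_residues * 110 Da
MW = 442 * 110
MW = 48620 Da

48620 Da


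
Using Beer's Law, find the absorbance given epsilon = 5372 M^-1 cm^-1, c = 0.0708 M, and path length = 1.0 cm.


A = epsilon * c * l
A = 5372 * 0.0708 * 1.0
A = 380.3376

380.3376


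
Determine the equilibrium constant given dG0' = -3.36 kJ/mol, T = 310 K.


Keq = exp(-dG0 * 1000 / (R * T))
Keq = exp(-(-3.36) * 1000 / (8.314 * 310))
Keq = 3.6828

3.6828


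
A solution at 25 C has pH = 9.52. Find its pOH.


pOH = 14 - pH
pOH = 14 - 9.52
pOH = 4.48

4.48


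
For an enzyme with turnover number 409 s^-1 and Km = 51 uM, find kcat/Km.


Catalytic efficiency = kcat / Km
= 409 / 51
= 8.0196 uM^-1*s^-1

8.0196 uM^-1*s^-1


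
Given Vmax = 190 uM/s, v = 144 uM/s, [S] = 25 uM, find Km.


Km = [S] * (Vmax - v) / v
Km = 25 * (190 - 144) / 144
Km = 7.9861 uM

7.9861 uM


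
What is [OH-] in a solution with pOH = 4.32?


[OH-] = 10^(-pOH)
[OH-] = 10^(-4.32)
[OH-] = 4.786e-05 M

4.786e-05 M


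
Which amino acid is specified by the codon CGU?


Standard genetic code lookup.
Codon CGU -> Arg

Arg


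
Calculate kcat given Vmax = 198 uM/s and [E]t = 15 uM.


kcat = Vmax / [E]t
kcat = 198 / 15
kcat = 13.2 s^-1

13.2 s^-1


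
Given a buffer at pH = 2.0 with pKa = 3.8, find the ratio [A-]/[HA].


[A-]/[HA] = 10^(pH - pKa)
= 10^(2.0 - 3.8)
= 0.0158

0.0158


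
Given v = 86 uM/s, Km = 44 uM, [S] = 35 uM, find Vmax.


Vmax = v * (Km + [S]) / [S]
Vmax = 86 * (44 + 35) / 35
Vmax = 194.1143 uM/s

194.1143 uM/s


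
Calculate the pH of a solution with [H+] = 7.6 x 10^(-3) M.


pH = -log10([H+])
pH = -log10(7.6 x 10^(-3))
pH = 2.1192

2.1192


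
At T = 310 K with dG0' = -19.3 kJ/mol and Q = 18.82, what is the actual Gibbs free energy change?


dG = dG0' + RT * ln(Q) / 1000
dG = -19.3 + 8.314 * 310 * ln(18.82) / 1000
dG = -11.7357 kJ/mol

-11.7357 kJ/mol


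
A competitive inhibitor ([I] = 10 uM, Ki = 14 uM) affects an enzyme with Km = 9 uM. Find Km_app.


Km_app = Km * (1 + [I]/Ki)
Km_app = 9 * (1 + 10/14)
Km_app = 15.4286 uM

15.4286 uM


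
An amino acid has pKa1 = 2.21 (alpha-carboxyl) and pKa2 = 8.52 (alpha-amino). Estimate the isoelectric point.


pI = (pKa1 + pKa2) / 2
pI = (2.21 + 8.52) / 2
pI = 5.365

5.365


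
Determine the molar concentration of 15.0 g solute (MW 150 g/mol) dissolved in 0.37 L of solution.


C = (mass / MW) / volume
C = (15.0 / 150) / 0.37
C = 0.2703 M

0.2703 M


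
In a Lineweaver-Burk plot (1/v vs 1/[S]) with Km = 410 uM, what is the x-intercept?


x-intercept = -1/Km
= -1/410
= -0.0024 1/uM

-0.0024 1/uM


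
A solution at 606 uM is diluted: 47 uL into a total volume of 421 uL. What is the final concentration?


C2 = C1 * V1 / V2
C2 = 606 * 47 / 421
C2 = 67.6532 uM

67.6532 uM


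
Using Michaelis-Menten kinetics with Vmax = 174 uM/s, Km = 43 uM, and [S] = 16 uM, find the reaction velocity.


v = Vmax * [S] / (Km + [S])
v = 174 * 16 / (43 + 16)
v = 47.1864 uM/s

47.1864 uM/s


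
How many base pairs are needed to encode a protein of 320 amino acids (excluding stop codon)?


Each amino acid = 1 codon = 3 bp
bp = 320 * 3 = 960 bp

960 bp


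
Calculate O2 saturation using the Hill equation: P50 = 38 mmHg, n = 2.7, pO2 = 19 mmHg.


Y = pO2^n / (P50^n + pO2^n)
Y = 19^2.7 / (38^2.7 + 19^2.7)
Y = 13.34%

13.34%


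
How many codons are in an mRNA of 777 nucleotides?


codons = nucleotides / 3
codons = 777 / 3 = 259

259


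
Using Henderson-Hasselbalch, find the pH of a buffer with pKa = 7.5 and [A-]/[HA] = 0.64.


pH = pKa + log10([A-]/[HA])
pH = 7.5 + log10(0.64)
pH = 7.3062

7.3062


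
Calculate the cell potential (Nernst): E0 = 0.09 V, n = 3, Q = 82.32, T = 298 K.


E = E0 - (RT/nF) * ln(Q)
E = 0.09 - (8.314 * 298 / (3 * 96485)) * ln(82.32)
E = 0.0522 V

0.0522 V


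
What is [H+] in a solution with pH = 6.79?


[H+] = 10^(-pH)
[H+] = 10^(-6.79)
[H+] = 1.622e-07 M

1.622e-07 M


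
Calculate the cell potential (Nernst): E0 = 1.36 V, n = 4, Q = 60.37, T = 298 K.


E = E0 - (RT/nF) * ln(Q)
E = 1.36 - (8.314 * 298 / (4 * 96485)) * ln(60.37)
E = 1.3337 V

1.3337 V


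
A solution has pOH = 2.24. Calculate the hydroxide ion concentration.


[OH-] = 10^(-pOH)
[OH-] = 10^(-2.24)
[OH-] = 0.0058 M

0.0058 M


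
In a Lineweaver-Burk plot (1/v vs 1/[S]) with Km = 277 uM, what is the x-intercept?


x-intercept = -1/Km
= -1/277
= -0.0036 1/uM

-0.0036 1/uM


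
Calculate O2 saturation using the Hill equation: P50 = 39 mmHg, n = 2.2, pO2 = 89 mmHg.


Y = pO2^n / (P50^n + pO2^n)
Y = 89^2.2 / (39^2.2 + 89^2.2)
Y = 86.0%

86.0%


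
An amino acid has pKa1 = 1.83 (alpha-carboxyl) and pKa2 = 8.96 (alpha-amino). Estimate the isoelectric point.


pI = (pKa1 + pKa2) / 2
pI = (1.83 + 8.96) / 2
pI = 5.395

5.395


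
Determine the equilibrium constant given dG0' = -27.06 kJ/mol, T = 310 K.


Keq = exp(-dG0 * 1000 / (R * T))
Keq = exp(-(-27.06) * 1000 / (8.314 * 310))
Keq = 36286.3475

36286.3475


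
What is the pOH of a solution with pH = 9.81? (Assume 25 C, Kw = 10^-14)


pOH = 14 - pH
pOH = 14 - 9.81
pOH = 4.19

4.19


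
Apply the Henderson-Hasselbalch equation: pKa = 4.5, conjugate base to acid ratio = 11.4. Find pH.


pH = pKa + log10([A-]/[HA])
pH = 4.5 + log10(11.4)
pH = 5.5569

5.5569


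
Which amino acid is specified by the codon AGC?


Standard genetic code lookup.
Codon AGC -> Ser

Ser


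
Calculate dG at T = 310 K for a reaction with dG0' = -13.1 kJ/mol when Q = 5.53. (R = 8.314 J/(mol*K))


dG = dG0' + RT * ln(Q) / 1000
dG = -13.1 + 8.314 * 310 * ln(5.53) / 1000
dG = -8.6923 kJ/mol

-8.6923 kJ/mol


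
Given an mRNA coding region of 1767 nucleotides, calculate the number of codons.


codons = nucleotides / 3
codons = 1767 / 3 = 589

589


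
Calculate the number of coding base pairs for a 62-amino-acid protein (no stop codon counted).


Each amino acid = 1 codon = 3 bp
bp = 62 * 3 = 186 bp

186 bp


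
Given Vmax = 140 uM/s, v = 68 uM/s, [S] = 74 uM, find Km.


Km = [S] * (Vmax - v) / v
Km = 74 * (140 - 68) / 68
Km = 78.3529 uM

78.3529 uM


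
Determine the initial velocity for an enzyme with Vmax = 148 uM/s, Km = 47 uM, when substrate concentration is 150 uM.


v = Vmax * [S] / (Km + [S])
v = 148 * 150 / (47 + 150)
v = 112.6904 uM/s

112.6904 uM/s


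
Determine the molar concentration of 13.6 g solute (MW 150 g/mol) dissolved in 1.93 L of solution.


C = (mass / MW) / volume
C = (13.6 / 150) / 1.93
C = 0.047 M

0.047 M


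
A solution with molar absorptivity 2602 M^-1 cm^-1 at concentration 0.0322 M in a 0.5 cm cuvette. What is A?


A = epsilon * c * l
A = 2602 * 0.0322 * 0.5
A = 41.8922

41.8922


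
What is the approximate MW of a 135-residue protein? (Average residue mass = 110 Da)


MW = n_residues * 110 Da
MW = 135 * 110
MW = 14850 Da

14850 Da


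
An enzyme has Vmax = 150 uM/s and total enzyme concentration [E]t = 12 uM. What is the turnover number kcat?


kcat = Vmax / [E]t
kcat = 150 / 12
kcat = 12.5 s^-1

12.5 s^-1


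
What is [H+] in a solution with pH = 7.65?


[H+] = 10^(-pH)
[H+] = 10^(-7.65)
[H+] = 2.239e-08 M

2.239e-08 M


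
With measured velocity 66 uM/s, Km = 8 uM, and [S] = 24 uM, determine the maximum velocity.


Vmax = v * (Km + [S]) / [S]
Vmax = 66 * (8 + 24) / 24
Vmax = 88.0 uM/s

88.0 uM/s


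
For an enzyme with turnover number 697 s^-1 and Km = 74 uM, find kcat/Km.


Catalytic efficiency = kcat / Km
= 697 / 74
= 9.4189 uM^-1*s^-1

9.4189 uM^-1*s^-1


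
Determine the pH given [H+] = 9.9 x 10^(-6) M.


pH = -log10([H+])
pH = -log10(9.9 x 10^(-6))
pH = 5.0044

5.0044


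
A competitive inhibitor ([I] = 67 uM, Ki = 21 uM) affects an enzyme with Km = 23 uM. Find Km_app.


Km_app = Km * (1 + [I]/Ki)
Km_app = 23 * (1 + 67/21)
Km_app = 96.381 uM

96.381 uM


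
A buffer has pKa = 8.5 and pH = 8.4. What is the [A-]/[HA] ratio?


[A-]/[HA] = 10^(pH - pKa)
= 10^(8.4 - 8.5)
= 0.7943

0.7943


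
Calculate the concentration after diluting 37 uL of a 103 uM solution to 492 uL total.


C2 = C1 * V1 / V2
C2 = 103 * 37 / 492
C2 = 7.7459 uM

7.7459 uM


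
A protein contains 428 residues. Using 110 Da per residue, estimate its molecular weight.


MW = n_residues * 110 Da
MW = 428 * 110
MW = 47080 Da

47080 Da


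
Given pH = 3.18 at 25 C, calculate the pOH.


pOH = 14 - pH
pOH = 14 - 3.18
pOH = 10.82

10.82


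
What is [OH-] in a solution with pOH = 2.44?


[OH-] = 10^(-pOH)
[OH-] = 10^(-2.44)
[OH-] = 0.0036 M

0.0036 M


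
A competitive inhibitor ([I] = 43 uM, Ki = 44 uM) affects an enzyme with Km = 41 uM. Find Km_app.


Km_app = Km * (1 + [I]/Ki)
Km_app = 41 * (1 + 43/44)
Km_app = 81.0682 uM

81.0682 uM


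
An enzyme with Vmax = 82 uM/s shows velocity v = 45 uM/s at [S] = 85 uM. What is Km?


Km = [S] * (Vmax - v) / v
Km = 85 * (82 - 45) / 45
Km = 69.8889 uM

69.8889 uM


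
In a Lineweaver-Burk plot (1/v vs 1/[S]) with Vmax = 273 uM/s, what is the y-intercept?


y-intercept = 1/Vmax
= 1/273
= 0.0037 s/uM

0.0037 s/uM


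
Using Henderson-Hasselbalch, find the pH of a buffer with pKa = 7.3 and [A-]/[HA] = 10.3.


pH = pKa + log10([A-]/[HA])
pH = 7.3 + log10(10.3)
pH = 8.3128

8.3128


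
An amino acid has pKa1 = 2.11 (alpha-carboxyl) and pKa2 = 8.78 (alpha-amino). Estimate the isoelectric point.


pI = (pKa1 + pKa2) / 2
pI = (2.11 + 8.78) / 2
pI = 5.445

5.445


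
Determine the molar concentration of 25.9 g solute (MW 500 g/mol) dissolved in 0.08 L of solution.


C = (mass / MW) / volume
C = (25.9 / 500) / 0.08
C = 0.6475 M

0.6475 M


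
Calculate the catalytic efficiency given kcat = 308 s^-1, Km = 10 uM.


Catalytic efficiency = kcat / Km
= 308 / 10
= 30.8 uM^-1*s^-1

30.8 uM^-1*s^-1


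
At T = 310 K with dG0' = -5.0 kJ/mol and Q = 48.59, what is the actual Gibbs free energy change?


dG = dG0' + RT * ln(Q) / 1000
dG = -5.0 + 8.314 * 310 * ln(48.59) / 1000
dG = 5.0089 kJ/mol

5.0089 kJ/mol


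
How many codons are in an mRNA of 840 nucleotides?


codons = nucleotides / 3
codons = 840 / 3 = 280

280


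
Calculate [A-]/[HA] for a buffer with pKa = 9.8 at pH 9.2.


[A-]/[HA] = 10^(pH - pKa)
= 10^(9.2 - 9.8)
= 0.2512

0.2512


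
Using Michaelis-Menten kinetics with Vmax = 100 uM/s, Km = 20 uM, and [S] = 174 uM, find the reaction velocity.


v = Vmax * [S] / (Km + [S])
v = 100 * 174 / (20 + 174)
v = 89.6907 uM/s

89.6907 uM/s


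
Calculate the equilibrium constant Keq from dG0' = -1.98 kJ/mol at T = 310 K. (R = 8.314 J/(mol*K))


Keq = exp(-dG0 * 1000 / (R * T))
Keq = exp(-(-1.98) * 1000 / (8.314 * 310))
Keq = 2.156

2.156


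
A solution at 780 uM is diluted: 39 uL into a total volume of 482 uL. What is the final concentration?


C2 = C1 * V1 / V2
C2 = 780 * 39 / 482
C2 = 63.112 uM

63.112 uM


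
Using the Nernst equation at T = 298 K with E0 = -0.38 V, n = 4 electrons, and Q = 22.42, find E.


E = E0 - (RT/nF) * ln(Q)
E = -0.38 - (8.314 * 298 / (4 * 96485)) * ln(22.42)
E = -0.4 V

-0.4 V


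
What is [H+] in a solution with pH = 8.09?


[H+] = 10^(-pH)
[H+] = 10^(-8.09)
[H+] = 8.128e-09 M

8.128e-09 M


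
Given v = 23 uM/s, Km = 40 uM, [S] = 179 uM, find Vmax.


Vmax = v * (Km + [S]) / [S]
Vmax = 23 * (40 + 179) / 179
Vmax = 28.1397 uM/s

28.1397 uM/s


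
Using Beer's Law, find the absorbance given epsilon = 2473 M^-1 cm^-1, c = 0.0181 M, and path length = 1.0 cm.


A = epsilon * c * l
A = 2473 * 0.0181 * 1.0
A = 44.7613

44.7613


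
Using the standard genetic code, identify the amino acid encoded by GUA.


Standard genetic code lookup.
Codon GUA -> Val

Val


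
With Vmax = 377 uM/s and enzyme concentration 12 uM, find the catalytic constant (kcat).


kcat = Vmax / [E]t
kcat = 377 / 12
kcat = 31.4167 s^-1

31.4167 s^-1


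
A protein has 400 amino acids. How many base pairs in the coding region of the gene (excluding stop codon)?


Each amino acid = 1 codon = 3 bp
bp = 400 * 3 = 1200 bp

1200 bp


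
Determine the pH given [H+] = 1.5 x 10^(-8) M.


pH = -log10([H+])
pH = -log10(1.5 x 10^(-8))
pH = 7.8239

7.8239


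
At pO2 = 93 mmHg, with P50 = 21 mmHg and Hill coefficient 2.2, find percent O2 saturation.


Y = pO2^n / (P50^n + pO2^n)
Y = 93^2.2 / (21^2.2 + 93^2.2)
Y = 96.35%

96.35%


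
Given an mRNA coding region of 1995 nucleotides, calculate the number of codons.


codons = nucleotides / 3
codons = 1995 / 3 = 665

665


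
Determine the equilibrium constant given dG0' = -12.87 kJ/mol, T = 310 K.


Keq = exp(-dG0 * 1000 / (R * T))
Keq = exp(-(-12.87) * 1000 / (8.314 * 310))
Keq = 147.4546

147.4546


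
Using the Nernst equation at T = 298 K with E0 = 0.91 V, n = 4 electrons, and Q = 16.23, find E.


E = E0 - (RT/nF) * ln(Q)
E = 0.91 - (8.314 * 298 / (4 * 96485)) * ln(16.23)
E = 0.8921 V

0.8921 V


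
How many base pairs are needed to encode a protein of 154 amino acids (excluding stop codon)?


Each amino acid = 1 codon = 3 bp
bp = 154 * 3 = 462 bp

462 bp


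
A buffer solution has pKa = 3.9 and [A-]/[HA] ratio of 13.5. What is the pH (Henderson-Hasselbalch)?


pH = pKa + log10([A-]/[HA])
pH = 3.9 + log10(13.5)
pH = 5.0303

5.0303


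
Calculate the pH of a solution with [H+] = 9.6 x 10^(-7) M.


pH = -log10([H+])
pH = -log10(9.6 x 10^(-7))
pH = 6.0177

6.0177


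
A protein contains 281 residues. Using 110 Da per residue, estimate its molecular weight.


MW = n_residues * 110 Da
MW = 281 * 110
MW = 30910 Da

30910 Da


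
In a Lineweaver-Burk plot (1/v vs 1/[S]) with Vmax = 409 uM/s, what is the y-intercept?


y-intercept = 1/Vmax
= 1/409
= 0.0024 s/uM

0.0024 s/uM


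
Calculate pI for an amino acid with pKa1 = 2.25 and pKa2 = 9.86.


pI = (pKa1 + pKa2) / 2
pI = (2.25 + 9.86) / 2
pI = 6.055

6.055


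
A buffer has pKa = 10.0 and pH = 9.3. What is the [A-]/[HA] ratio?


[A-]/[HA] = 10^(pH - pKa)
= 10^(9.3 - 10.0)
= 0.1995

0.1995


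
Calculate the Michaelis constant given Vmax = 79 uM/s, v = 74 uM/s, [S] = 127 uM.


Km = [S] * (Vmax - v) / v
Km = 127 * (79 - 74) / 74
Km = 8.5811 uM

8.5811 uM


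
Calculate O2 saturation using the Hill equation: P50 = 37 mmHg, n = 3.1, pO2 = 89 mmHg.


Y = pO2^n / (P50^n + pO2^n)
Y = 89^3.1 / (37^3.1 + 89^3.1)
Y = 93.83%

93.83%


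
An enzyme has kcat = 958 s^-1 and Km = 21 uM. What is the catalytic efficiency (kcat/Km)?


Catalytic efficiency = kcat / Km
= 958 / 21
= 45.619 uM^-1*s^-1

45.619 uM^-1*s^-1


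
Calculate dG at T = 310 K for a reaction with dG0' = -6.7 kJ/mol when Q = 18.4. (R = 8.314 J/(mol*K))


dG = dG0' + RT * ln(Q) / 1000
dG = -6.7 + 8.314 * 310 * ln(18.4) / 1000
dG = 0.8061 kJ/mol

0.8061 kJ/mol


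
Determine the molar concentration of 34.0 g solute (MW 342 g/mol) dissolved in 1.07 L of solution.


C = (mass / MW) / volume
C = (34.0 / 342) / 1.07
C = 0.0929 M

0.0929 M


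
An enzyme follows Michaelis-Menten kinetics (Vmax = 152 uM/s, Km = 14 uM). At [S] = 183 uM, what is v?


v = Vmax * [S] / (Km + [S])
v = 152 * 183 / (14 + 183)
v = 141.198 uM/s

141.198 uM/s


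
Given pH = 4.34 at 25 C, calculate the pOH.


pOH = 14 - pH
pOH = 14 - 4.34
pOH = 9.66

9.66


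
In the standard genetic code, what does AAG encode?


Standard genetic code lookup.
Codon AAG -> Lys

Lys


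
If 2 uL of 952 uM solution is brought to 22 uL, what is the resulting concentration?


C2 = C1 * V1 / V2
C2 = 952 * 2 / 22
C2 = 86.5455 uM

86.5455 uM


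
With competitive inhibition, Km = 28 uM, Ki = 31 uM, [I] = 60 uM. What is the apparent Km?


Km_app = Km * (1 + [I]/Ki)
Km_app = 28 * (1 + 60/31)
Km_app = 82.1935 uM

82.1935 uM


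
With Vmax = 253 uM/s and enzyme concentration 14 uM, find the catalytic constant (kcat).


kcat = Vmax / [E]t
kcat = 253 / 14
kcat = 18.0714 s^-1

18.0714 s^-1


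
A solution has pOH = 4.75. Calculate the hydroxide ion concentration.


[OH-] = 10^(-pOH)
[OH-] = 10^(-4.75)
[OH-] = 1.778e-05 M

1.778e-05 M


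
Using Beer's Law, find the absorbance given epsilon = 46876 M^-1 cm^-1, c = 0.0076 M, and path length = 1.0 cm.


A = epsilon * c * l
A = 46876 * 0.0076 * 1.0
A = 356.2576

356.2576


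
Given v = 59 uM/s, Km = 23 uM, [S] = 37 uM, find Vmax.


Vmax = v * (Km + [S]) / [S]
Vmax = 59 * (23 + 37) / 37
Vmax = 95.6757 uM/s

95.6757 uM/s


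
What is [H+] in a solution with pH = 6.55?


[H+] = 10^(-pH)
[H+] = 10^(-6.55)
[H+] = 2.818e-07 M

2.818e-07 M


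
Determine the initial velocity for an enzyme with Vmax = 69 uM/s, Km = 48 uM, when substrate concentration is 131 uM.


v = Vmax * [S] / (Km + [S])
v = 69 * 131 / (48 + 131)
v = 50.4972 uM/s

50.4972 uM/s


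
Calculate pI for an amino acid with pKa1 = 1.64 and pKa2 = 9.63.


pI = (pKa1 + pKa2) / 2
pI = (1.64 + 9.63) / 2
pI = 5.635

5.635


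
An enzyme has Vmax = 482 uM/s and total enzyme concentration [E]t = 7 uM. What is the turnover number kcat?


kcat = Vmax / [E]t
kcat = 482 / 7
kcat = 68.8571 s^-1

68.8571 s^-1


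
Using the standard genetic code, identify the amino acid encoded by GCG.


Standard genetic code lookup.
Codon GCG -> Ala

Ala


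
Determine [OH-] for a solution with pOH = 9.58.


[OH-] = 10^(-pOH)
[OH-] = 10^(-9.58)
[OH-] = 2.630e-10 M

2.630e-10 M


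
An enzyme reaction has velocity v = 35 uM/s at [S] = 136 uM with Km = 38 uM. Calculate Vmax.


Vmax = v * (Km + [S]) / [S]
Vmax = 35 * (38 + 136) / 136
Vmax = 44.7794 uM/s

44.7794 uM/s


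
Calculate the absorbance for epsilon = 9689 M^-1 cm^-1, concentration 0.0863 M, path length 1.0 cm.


A = epsilon * c * l
A = 9689 * 0.0863 * 1.0
A = 836.1607

836.1607


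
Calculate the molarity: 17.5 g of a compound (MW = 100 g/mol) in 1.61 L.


C = (mass / MW) / volume
C = (17.5 / 100) / 1.61
C = 0.1087 M

0.1087 M


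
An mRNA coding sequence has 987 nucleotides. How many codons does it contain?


codons = nucleotides / 3
codons = 987 / 3 = 329

329


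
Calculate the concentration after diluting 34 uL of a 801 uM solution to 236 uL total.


C2 = C1 * V1 / V2
C2 = 801 * 34 / 236
C2 = 115.3983 uM

115.3983 uM


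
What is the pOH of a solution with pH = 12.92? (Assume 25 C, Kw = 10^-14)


pOH = 14 - pH
pOH = 14 - 12.92
pOH = 1.08

1.08


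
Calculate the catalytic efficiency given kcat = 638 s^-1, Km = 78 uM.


Catalytic efficiency = kcat / Km
= 638 / 78
= 8.1795 uM^-1*s^-1

8.1795 uM^-1*s^-1


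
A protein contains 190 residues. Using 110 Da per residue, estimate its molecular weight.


MW = n_residues * 110 Da
MW = 190 * 110
MW = 20900 Da

20900 Da


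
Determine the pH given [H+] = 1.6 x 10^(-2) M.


pH = -log10([H+])
pH = -log10(1.6 x 10^(-2))
pH = 1.7959

1.7959


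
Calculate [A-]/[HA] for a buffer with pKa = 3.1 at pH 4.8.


[A-]/[HA] = 10^(pH - pKa)
= 10^(4.8 - 3.1)
= 50.1187

50.1187


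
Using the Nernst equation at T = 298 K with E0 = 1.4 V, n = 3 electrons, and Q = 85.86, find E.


E = E0 - (RT/nF) * ln(Q)
E = 1.4 - (8.314 * 298 / (3 * 96485)) * ln(85.86)
E = 1.3619 V

1.3619 V


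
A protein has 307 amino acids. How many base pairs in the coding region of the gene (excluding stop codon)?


Each amino acid = 1 codon = 3 bp
bp = 307 * 3 = 921 bp

921 bp


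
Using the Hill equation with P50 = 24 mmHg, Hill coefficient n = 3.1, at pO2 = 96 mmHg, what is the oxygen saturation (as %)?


Y = pO2^n / (P50^n + pO2^n)
Y = 96^3.1 / (24^3.1 + 96^3.1)
Y = 98.66%

98.66%


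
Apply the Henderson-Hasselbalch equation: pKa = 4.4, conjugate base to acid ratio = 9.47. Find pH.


pH = pKa + log10([A-]/[HA])
pH = 4.4 + log10(9.47)
pH = 5.3763

5.3763


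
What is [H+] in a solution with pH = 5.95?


[H+] = 10^(-pH)
[H+] = 10^(-5.95)
[H+] = 1.122e-06 M

1.122e-06 M


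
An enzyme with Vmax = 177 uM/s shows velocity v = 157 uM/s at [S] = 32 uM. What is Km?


Km = [S] * (Vmax - v) / v
Km = 32 * (177 - 157) / 157
Km = 4.0764 uM

4.0764 uM


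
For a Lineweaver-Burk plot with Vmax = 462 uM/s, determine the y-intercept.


y-intercept = 1/Vmax
= 1/462
= 0.0022 s/uM

0.0022 s/uM


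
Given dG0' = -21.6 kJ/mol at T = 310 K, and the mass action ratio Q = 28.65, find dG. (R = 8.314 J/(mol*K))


dG = dG0' + RT * ln(Q) / 1000
dG = -21.6 + 8.314 * 310 * ln(28.65) / 1000
dG = -12.9526 kJ/mol

-12.9526 kJ/mol


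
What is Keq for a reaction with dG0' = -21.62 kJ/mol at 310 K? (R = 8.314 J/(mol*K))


Keq = exp(-dG0 * 1000 / (R * T))
Keq = exp(-(-21.62) * 1000 / (8.314 * 310))
Keq = 4396.1901

4396.1901


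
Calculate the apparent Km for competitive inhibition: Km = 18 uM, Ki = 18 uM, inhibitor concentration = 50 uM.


Km_app = Km * (1 + [I]/Ki)
Km_app = 18 * (1 + 50/18)
Km_app = 68.0 uM

68.0 uM


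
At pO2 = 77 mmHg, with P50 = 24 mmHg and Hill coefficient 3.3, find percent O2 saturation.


Y = pO2^n / (P50^n + pO2^n)
Y = 77^3.3 / (24^3.3 + 77^3.3)
Y = 97.91%

97.91%


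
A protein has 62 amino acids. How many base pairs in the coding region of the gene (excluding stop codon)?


Each amino acid = 1 codon = 3 bp
bp = 62 * 3 = 186 bp

186 bp


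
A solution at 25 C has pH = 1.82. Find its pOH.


pOH = 14 - pH
pOH = 14 - 1.82
pOH = 12.18

12.18


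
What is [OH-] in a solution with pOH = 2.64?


[OH-] = 10^(-pOH)
[OH-] = 10^(-2.64)
[OH-] = 0.0023 M

0.0023 M


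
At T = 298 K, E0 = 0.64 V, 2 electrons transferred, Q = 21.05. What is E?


E = E0 - (RT/nF) * ln(Q)
E = 0.64 - (8.314 * 298 / (2 * 96485)) * ln(21.05)
E = 0.6009 V

0.6009 V


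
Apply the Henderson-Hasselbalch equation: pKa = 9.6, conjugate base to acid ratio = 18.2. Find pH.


pH = pKa + log10([A-]/[HA])
pH = 9.6 + log10(18.2)
pH = 10.8601

10.8601


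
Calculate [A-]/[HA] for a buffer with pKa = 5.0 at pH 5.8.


[A-]/[HA] = 10^(pH - pKa)
= 10^(5.8 - 5.0)
= 6.3096

6.3096


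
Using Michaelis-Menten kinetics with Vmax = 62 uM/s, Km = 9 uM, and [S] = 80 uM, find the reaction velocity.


v = Vmax * [S] / (Km + [S])
v = 62 * 80 / (9 + 80)
v = 55.7303 uM/s

55.7303 uM/s


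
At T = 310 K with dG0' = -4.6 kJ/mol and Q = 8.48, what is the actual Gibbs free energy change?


dG = dG0' + RT * ln(Q) / 1000
dG = -4.6 + 8.314 * 310 * ln(8.48) / 1000
dG = 0.9096 kJ/mol

0.9096 kJ/mol


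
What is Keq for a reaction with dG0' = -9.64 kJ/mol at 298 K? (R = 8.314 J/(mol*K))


Keq = exp(-dG0 * 1000 / (R * T))
Keq = exp(-(-9.64) * 1000 / (8.314 * 298))
Keq = 48.9552

48.9552


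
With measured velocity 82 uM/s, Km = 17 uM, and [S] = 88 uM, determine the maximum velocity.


Vmax = v * (Km + [S]) / [S]
Vmax = 82 * (17 + 88) / 88
Vmax = 97.8409 uM/s

97.8409 uM/s


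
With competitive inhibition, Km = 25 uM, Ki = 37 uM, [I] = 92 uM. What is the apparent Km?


Km_app = Km * (1 + [I]/Ki)
Km_app = 25 * (1 + 92/37)
Km_app = 87.1622 uM

87.1622 uM


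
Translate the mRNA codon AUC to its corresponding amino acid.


Standard genetic code lookup.
Codon AUC -> Ile

Ile


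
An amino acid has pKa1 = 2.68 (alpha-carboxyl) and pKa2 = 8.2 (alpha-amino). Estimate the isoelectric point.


pI = (pKa1 + pKa2) / 2
pI = (2.68 + 8.2) / 2
pI = 5.44

5.44


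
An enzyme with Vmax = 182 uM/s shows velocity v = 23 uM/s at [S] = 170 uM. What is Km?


Km = [S] * (Vmax - v) / v
Km = 170 * (182 - 23) / 23
Km = 1175.2174 uM

1175.2174 uM


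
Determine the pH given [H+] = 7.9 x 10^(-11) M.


pH = -log10([H+])
pH = -log10(7.9 x 10^(-11))
pH = 10.1024

10.1024


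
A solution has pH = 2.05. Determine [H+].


[H+] = 10^(-pH)
[H+] = 10^(-2.05)
[H+] = 0.0089 M

0.0089 M


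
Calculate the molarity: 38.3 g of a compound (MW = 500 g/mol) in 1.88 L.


C = (mass / MW) / volume
C = (38.3 / 500) / 1.88
C = 0.0407 M

0.0407 M


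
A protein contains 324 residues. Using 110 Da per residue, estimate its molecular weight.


MW = n_residues * 110 Da
MW = 324 * 110
MW = 35640 Da

35640 Da


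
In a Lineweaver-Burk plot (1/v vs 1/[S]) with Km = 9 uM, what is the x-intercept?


x-intercept = -1/Km
= -1/9
= -0.1111 1/uM

-0.1111 1/uM


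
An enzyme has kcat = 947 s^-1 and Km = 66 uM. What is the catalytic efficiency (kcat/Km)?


Catalytic efficiency = kcat / Km
= 947 / 66
= 14.3485 uM^-1*s^-1

14.3485 uM^-1*s^-1


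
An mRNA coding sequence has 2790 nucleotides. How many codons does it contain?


codons = nucleotides / 3
codons = 2790 / 3 = 930

930
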